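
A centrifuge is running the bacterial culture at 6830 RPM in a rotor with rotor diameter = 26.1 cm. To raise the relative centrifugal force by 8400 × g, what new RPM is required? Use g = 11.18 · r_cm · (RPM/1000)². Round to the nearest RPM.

r = 26.1 / 2 = 13.05 cm
Current RCF = 11.18 × 13.05 × (6.83)² = 11.18 × 13.05 × 46.6489 ≈ 6,806 × g
Target RCF = 6,806 + 8,400 = 15,206 × g
(N/1000)² = 15,206 / 145.899 = 104.2228
N = 1000 × √104.2228 ≈ 10,209.0

N₂ ≈ 10209 RPM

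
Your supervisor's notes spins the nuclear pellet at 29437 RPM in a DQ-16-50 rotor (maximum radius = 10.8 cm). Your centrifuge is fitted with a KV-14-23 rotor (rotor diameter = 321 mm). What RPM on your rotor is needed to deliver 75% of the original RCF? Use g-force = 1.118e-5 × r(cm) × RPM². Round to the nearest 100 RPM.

RCF_original = 1.118 × 10⁻⁵ × 10.8 × (29437)² = 1.118 × 10⁻⁵ × 10.8 × 866,536,969 ≈ 104,629.1 × g
Target RCF = 0.75 × 104,629.1 ≈ 78,471.8 × g
Your rotor: r = 321 mm / 2 = 160.5 mm = 16.05 cm
78,471.8 = 1.118 × 10⁻⁵ × 16.05 × N²
N² = 78,471.8 / (17.9439 × 10⁻⁵) = 437,317,417
N ≈ √437,317,417 ≈ 20,912.1

≈ 20900 RPM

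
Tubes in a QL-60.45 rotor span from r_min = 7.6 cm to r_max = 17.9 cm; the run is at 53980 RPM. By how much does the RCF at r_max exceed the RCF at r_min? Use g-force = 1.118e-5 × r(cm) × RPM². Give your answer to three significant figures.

RCF_max = 1.118 × 10⁻⁵ × 17.9 × (53980)² = 1.118 × 10⁻⁵ × 17.9 × 2,913,840,400 ≈ 583,123.6 × g
RCF_min = 1.118 × 10⁻⁵ × 7.6 × (53980)² = 1.118 × 10⁻⁵ × 7.6 × 2,913,840,400 ≈ 247,583.2 × g
ΔRCF = 583,123.6 − 247,583.2 = 335,540.4

ΔRCF ≈ 336000 g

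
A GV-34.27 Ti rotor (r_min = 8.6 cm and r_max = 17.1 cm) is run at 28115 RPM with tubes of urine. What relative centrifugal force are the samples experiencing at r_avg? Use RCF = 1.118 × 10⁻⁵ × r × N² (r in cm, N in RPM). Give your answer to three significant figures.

≈ 114000 ×g

r_avg = (8.6 + 17.1) / 2 = 12.85 cm
RCF = 1.118 × 10⁻⁵ × 12.85 × (28115)² = 1.118 × 10⁻⁵ × 12.85 × 790,453,225 ≈ 113,558.9 × g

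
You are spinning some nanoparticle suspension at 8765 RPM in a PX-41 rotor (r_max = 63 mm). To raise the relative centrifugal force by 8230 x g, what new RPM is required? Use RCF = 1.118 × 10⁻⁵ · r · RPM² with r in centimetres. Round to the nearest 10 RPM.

13920 RPM

r = 63 mm = 6.3 cm
Current RCF = 1.118 × 10⁻⁵ × 6.3 × (8765)² = 1.118 × 10⁻⁵ × 6.3 × 76,825,225 ≈ 5,411.1 × g
Target RCF = 5,411.1 + 8,230 = 13,641.1 × g
N² = 13,641.1 / (7.0434 × 10⁻⁵) = 193,672,090
N ≈ √193,672,090 ≈ 13,916.6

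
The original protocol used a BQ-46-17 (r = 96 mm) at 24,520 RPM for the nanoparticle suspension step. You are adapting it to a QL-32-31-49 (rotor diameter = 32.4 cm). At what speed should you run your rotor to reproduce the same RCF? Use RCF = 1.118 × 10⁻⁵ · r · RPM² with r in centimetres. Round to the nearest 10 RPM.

18880 RPM

Original rotor: r = 96 mm = 9.6 cm
RCF_original = 1.118 × 10⁻⁵ × 9.6 × (24520)² = 1.118 × 10⁻⁵ × 9.6 × 601,230,400 ≈ 64,528.9 × g
Your rotor: r = 32.4 / 2 = 16.2 cm
64,528.9 = 1.118 × 10⁻⁵ × 16.2 × N²
N² = 64,528.9 / (18.1116 × 10⁻⁵) = 356,284,922
N ≈ √356,284,922 ≈ 18,875.5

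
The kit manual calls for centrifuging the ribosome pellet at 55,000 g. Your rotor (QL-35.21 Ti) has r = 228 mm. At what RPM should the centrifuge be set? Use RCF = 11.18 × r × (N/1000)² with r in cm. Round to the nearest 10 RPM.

r = 228 mm = 22.8 cm
55,000 = 11.18 × 22.8 × (N/1000)²
(N/1000)² = 55,000 / 254.904 = 215.7675
N = 1000 × √215.7675 ≈ 14,689.0

≈ 14690 RPM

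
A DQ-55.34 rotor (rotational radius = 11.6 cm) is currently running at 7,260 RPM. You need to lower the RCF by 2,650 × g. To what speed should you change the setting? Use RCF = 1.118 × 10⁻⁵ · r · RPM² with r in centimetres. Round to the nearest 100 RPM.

≈ 5700 RPM

Current RCF = 1.118 × 10⁻⁵ × 11.6 × (7260)² = 1.118 × 10⁻⁵ × 11.6 × 52,707,600 ≈ 6,835.5 × g
Target RCF = 6,835.5 − 2,650 = 4,185.5 × g
N² = 4,185.5 / (12.9688 × 10⁻⁵) = 32,273,611
N ≈ √32,273,611 ≈ 5,681.0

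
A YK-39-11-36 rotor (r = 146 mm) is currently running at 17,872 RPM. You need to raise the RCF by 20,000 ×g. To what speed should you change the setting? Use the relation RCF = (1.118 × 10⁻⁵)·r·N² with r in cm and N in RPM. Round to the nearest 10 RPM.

21020 RPM

r = 146 mm = 14.6 cm
Current RCF = 1.118 × 10⁻⁵ × 14.6 × (17872)² = 1.118 × 10⁻⁵ × 14.6 × 319,408,384 ≈ 52,136.4 × g
Target RCF = 52,136.4 + 20,000 = 72,136.4 × g
N² = 72,136.4 / (16.3228 × 10⁻⁵) = 441,936,432
N ≈ √441,936,432 ≈ 21,022.3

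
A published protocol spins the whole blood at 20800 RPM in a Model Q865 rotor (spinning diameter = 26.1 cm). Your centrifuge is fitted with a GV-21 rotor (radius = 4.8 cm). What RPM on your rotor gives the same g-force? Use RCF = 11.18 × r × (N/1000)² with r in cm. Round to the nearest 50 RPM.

Original rotor: r = 26.1 / 2 = 13.05 cm
RCF = 11.18 × r × (N/1000)²
RCF_original = 11.18 × 13.05 × (20.8)² = 11.18 × 13.05 × 432.64 ≈ 63,121.7 × g
63,121.7 = 11.18 × 4.8 × (N/1000)²
(N/1000)² = 63,121.7 / 53.664 = 1176.239
N = 1000 × √1176.239 ≈ 34,296.3

34300 RPM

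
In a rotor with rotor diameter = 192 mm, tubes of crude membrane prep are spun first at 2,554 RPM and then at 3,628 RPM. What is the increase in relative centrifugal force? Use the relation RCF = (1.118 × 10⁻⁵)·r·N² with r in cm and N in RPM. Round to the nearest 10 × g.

r = 192 mm / 2 = 96 mm = 9.6 cm
RCF₁ = 1.118 × 10⁻⁵ × 9.6 × (2554)² = 1.118 × 10⁻⁵ × 9.6 × 6,522,916 ≈ 700.1 × g
RCF₂ = 1.118 × 10⁻⁵ × 9.6 × (3628)² = 1.118 × 10⁻⁵ × 9.6 × 13,162,384 ≈ 1,412.7 × g
Increase = 1,412.7 − 700.1 = 712.6

710 ×g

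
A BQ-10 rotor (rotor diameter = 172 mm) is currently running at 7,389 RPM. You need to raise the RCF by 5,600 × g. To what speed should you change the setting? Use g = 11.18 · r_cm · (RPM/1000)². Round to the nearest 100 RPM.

r = 172 mm / 2 = 86 mm = 8.6 cm
Current RCF = 11.18 × 8.6 × (7.389)² = 11.18 × 8.6 × 54.597321 ≈ 5,249.4 × g
Target RCF = 5,249.4 + 5,600 = 10,849.4 × g
(N/1000)² = 10,849.4 / 96.148 = 112.8406
N = 1000 × √112.8406 ≈ 10,622.6

10600 RPM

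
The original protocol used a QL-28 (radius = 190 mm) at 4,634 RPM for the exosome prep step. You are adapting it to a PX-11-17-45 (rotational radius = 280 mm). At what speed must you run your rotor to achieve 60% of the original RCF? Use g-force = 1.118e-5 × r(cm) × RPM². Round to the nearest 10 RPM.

Original rotor: r = 190 mm = 19.0 cm
RCF_original = 1.118 × 10⁻⁵ × 19 × (4634)² = 1.118 × 10⁻⁵ × 19 × 21,473,956 ≈ 4,561.5 × g
Target RCF = 0.6 × 4,561.5 ≈ 2,736.9 × g
Your rotor: r = 280 mm = 28.0 cm
2,736.9 = 1.118 × 10⁻⁵ × 28 × N²
N² = 2,736.9 / (31.304 × 10⁻⁵) = 8,742,972
N ≈ √8,742,972 ≈ 2,956.9

2960 RPM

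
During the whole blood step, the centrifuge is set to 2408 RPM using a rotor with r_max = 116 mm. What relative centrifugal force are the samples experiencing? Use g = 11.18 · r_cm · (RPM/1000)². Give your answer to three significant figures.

r = 116 mm = 11.6 cm
RCF = 11.18 × 11.6 × (2.408)² = 11.18 × 11.6 × 5.798464 ≈ 752 × g

752 x g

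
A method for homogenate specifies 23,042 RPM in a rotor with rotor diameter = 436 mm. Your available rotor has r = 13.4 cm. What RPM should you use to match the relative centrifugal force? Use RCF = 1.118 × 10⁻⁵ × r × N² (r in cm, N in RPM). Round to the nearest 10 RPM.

Original rotor: r = 436 mm / 2 = 218 mm = 21.8 cm
RCF_original = 1.118 × 10⁻⁵ × 21.8 × (23042)² = 1.118 × 10⁻⁵ × 21.8 × 530,933,764 ≈ 129,401.3 × g
129,401.3 = 1.118 × 10⁻⁵ × 13.4 × N²
N² = 129,401.3 / (14.9812 × 10⁻⁵) = 863,757,910
N ≈ √863,757,910 ≈ 29,389.8

≈ 29390 RPM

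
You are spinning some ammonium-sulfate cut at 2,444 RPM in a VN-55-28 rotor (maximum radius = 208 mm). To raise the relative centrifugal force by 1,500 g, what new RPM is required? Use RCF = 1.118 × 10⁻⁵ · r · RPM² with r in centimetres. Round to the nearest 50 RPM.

r = 208 mm = 20.8 cm
Current RCF = 1.118 × 10⁻⁵ × 20.8 × (2444)² = 1.118 × 10⁻⁵ × 20.8 × 5,973,136 ≈ 1,389 × g
Target RCF = 1,389 + 1,500 = 2,889 × g
N² = 2,889 / (23.2544 × 10⁻⁵) = 12,423,455
N ≈ √12,423,455 ≈ 3,524.7

3500 RPM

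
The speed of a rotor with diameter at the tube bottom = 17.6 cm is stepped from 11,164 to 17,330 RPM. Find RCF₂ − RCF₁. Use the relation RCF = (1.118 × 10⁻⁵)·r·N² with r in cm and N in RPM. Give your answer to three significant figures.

≈ 17300 ×g

r = 17.6 / 2 = 8.8 cm
RCF₁ = 1.118 × 10⁻⁵ × 8.8 × (11164)² = 1.118 × 10⁻⁵ × 8.8 × 124,634,896 ≈ 12,262.1 × g
RCF₂ = 1.118 × 10⁻⁵ × 8.8 × (17330)² = 1.118 × 10⁻⁵ × 8.8 × 300,328,900 ≈ 29,547.6 × g
Increase = 29,547.6 − 12,262.1 = 17,285.5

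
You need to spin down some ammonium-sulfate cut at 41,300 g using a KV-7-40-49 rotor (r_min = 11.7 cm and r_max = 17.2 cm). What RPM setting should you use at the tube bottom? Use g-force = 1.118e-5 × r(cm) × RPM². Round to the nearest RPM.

≈ 14655 RPM

Use r_max = 17.2 cm.
41,300 = 1.118 × 10⁻⁵ × 17.2 × N²
N² = 41,300 / (19.2296 × 10⁻⁵) = 214,773,058
N ≈ √214,773,058 ≈ 14,655.1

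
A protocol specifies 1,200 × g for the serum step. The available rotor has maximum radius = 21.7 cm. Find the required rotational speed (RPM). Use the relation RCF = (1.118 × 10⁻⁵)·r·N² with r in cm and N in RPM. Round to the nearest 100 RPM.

RCF = 1.118 × 10⁻⁵ × r × N²
1,200 = 1.118 × 10⁻⁵ × 21.7 × N²
N² = 1,200 / (24.2606 × 10⁻⁵) = 4,946,292
N ≈ √4,946,292 ≈ 2,224.0

≈ 2200 RPM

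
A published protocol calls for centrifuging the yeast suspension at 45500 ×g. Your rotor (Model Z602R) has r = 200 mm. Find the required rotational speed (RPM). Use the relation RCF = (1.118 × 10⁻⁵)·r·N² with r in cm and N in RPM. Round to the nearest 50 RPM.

r = 200 mm = 20.0 cm
45,500 = 1.118 × 10⁻⁵ × 20 × N²
N² = 45,500 / (22.36 × 10⁻⁵) = 203,488,372
N ≈ √203,488,372 ≈ 14,264.9

N ≈ 14250 RPM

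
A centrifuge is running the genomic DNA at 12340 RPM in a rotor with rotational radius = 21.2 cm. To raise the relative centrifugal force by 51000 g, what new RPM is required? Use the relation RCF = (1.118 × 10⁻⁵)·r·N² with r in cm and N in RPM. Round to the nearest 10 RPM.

N₂ ≈ 19170 RPM

Current RCF = 1.118 × 10⁻⁵ × 21.2 × (12340)² = 1.118 × 10⁻⁵ × 21.2 × 152,275,600 ≈ 36,091.8 × g
Target RCF = 36,091.8 + 51,000 = 87,091.8 × g
N² = 87,091.8 / (23.7016 × 10⁻⁵) = 367,451,143
N ≈ √367,451,143 ≈ 19,169.0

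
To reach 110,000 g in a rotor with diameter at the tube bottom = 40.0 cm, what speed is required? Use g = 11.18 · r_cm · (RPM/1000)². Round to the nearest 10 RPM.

r = 40.0 / 2 = 20 cm
110,000 = 11.18 × 20 × (N/1000)²
(N/1000)² = 110,000 / 223.6 = 491.9499
N = 1000 × √491.9499 ≈ 22,179.9

≈ 22180 RPM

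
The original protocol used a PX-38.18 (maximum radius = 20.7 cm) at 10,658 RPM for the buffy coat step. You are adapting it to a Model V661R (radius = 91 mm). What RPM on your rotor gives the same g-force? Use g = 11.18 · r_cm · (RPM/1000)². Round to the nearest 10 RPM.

16070 RPM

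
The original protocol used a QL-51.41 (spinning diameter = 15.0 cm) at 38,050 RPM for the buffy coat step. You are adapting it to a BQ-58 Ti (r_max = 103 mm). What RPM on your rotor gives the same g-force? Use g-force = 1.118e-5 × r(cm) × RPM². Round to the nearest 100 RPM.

≈ 32500 RPM

Original rotor: r = 15.0 / 2 = 7.5 cm
RCF_original = 1.118 × 10⁻⁵ × 7.5 × (38050)² = 1.118 × 10⁻⁵ × 7.5 × 1,447,802,500 ≈ 121,398.2 × g
Your rotor: r = 103 mm = 10.3 cm
121,398.2 = 1.118 × 10⁻⁵ × 10.3 × N²
N² = 121,398.2 / (11.5154 × 10⁻⁵) = 1,054,224,777
N ≈ √1,054,224,777 ≈ 32,468.8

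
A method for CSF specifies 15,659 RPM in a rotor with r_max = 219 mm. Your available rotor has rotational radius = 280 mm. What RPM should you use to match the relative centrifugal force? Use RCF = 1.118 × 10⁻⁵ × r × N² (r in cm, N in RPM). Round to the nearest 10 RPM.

13850 RPM

Original rotor: r = 219 mm = 21.9 cm
RCF = 1.118 × 10⁻⁵ × r × N²
RCF_original = 1.118 × 10⁻⁵ × 21.9 × (15659)² = 1.118 × 10⁻⁵ × 21.9 × 245,204,281 ≈ 60,036.3 × g
Your rotor: r = 280 mm = 28.0 cm
60,036.3 = 1.118 × 10⁻⁵ × 28 × N²
N² = 60,036.3 / (31.304 × 10⁻⁵) = 191,784,756
N ≈ √191,784,756 ≈ 13,848.6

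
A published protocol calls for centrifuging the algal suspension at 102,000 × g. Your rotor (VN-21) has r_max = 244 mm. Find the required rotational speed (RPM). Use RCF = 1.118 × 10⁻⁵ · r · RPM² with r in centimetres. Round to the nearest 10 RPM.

N ≈ 19340 RPM

r = 244 mm = 24.4 cm
102,000 = 1.118 × 10⁻⁵ × 24.4 × N²
N² = 102,000 / (27.2792 × 10⁻⁵) = 373,911,258
N ≈ √373,911,258 ≈ 19,336.8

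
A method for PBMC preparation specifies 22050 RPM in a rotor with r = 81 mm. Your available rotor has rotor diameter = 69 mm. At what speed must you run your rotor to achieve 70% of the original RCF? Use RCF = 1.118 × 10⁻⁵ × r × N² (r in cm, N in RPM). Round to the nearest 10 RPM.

28270 RPM

Original rotor: r = 81 mm = 8.1 cm
RCF_original = 1.118 × 10⁻⁵ × 8.1 × (22050)² = 1.118 × 10⁻⁵ × 8.1 × 486,202,500 ≈ 44,029.5 × g
Target RCF = 0.7 × 44,029.5 ≈ 30,820.6 × g
Your rotor: r = 69 mm / 2 = 34.5 mm = 3.45 cm
30,820.6 = 1.118 × 10⁻⁵ × 3.45 × N²
N² = 30,820.6 / (3.8571 × 10⁻⁵) = 799,061,471
N ≈ √799,061,471 ≈ 28,267.7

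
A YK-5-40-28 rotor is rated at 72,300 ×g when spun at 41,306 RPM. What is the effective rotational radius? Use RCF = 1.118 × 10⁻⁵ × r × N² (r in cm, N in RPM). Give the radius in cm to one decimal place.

3.8 cm

72300 = 1.118 × 10⁻⁵ × r × (41306)²
r = 72300 / (1.118 × 10⁻⁵ × 1,706,185,636) = 72300 / 19075.16 ≈ 3.790 cm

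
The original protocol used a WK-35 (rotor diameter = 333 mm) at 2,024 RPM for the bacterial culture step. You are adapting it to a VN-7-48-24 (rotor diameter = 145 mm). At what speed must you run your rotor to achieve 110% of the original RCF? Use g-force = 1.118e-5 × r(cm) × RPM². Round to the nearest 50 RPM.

Original rotor: r = 333 mm / 2 = 166.5 mm = 16.65 cm
RCF_original = 1.118 × 10⁻⁵ × 16.65 × (2024)² = 1.118 × 10⁻⁵ × 16.65 × 4,096,576 ≈ 762.6 × g
Target RCF = 1.1 × 762.6 ≈ 838.9 × g
Your rotor: r = 145 mm / 2 = 72.5 mm = 7.25 cm
838.9 = 1.118 × 10⁻⁵ × 7.25 × N²
N² = 838.9 / (8.1055 × 10⁻⁵) = 10,349,763
N ≈ √10,349,763 ≈ 3,217.1

3200 RPM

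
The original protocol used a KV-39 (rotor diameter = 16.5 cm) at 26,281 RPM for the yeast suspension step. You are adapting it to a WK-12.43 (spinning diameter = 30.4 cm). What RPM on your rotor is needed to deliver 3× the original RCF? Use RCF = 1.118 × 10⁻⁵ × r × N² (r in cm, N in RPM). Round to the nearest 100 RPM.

33500 RPM

Original rotor: r = 16.5 / 2 = 8.25 cm
RCF_original = 1.118 × 10⁻⁵ × 8.25 × (26281)² = 1.118 × 10⁻⁵ × 8.25 × 690,690,961 ≈ 63,705.9 × g
Target RCF = 3 × 63,705.9 ≈ 191,117.7 × g
Your rotor: r = 30.4 / 2 = 15.2 cm
191,117.7 = 1.118 × 10⁻⁵ × 15.2 × N²
N² = 191,117.7 / (16.9936 × 10⁻⁵) = 1,124,645,161
N ≈ √1,124,645,161 ≈ 33,535.7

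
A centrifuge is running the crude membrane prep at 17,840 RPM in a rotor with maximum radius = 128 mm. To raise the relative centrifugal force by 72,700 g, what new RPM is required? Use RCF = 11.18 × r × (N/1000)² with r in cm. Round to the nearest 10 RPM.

28750 RPM

r = 128 mm = 12.8 cm
Current RCF = 11.18 × 12.8 × (17.84)² = 11.18 × 12.8 × 318.2656 ≈ 45,545.1 × g
Target RCF = 45,545.1 + 72,700 = 118,245.1 × g
(N/1000)² = 118,245.1 / 143.104 = 826.2879
N = 1000 × √826.2879 ≈ 28,745.2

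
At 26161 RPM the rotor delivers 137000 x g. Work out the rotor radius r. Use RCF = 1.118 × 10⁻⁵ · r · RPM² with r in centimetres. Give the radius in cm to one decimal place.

RCF = 1.118 × 10⁻⁵ × r × N²
137000 = 1.118 × 10⁻⁵ × r × (26161)²
r = 137000 / (1.118 × 10⁻⁵ × 684,397,921) = 137000 / 7651.569 ≈ 17.905 cm

17.9 cm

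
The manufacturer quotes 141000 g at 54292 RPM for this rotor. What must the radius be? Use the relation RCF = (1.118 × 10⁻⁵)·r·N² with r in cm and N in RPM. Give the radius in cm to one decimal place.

141000 = 1.118 × 10⁻⁵ × r × (54292)²
r = 141000 / (1.118 × 10⁻⁵ × 2,947,621,264) = 141000 / 32954.41 ≈ 4.279 cm

r ≈ 4.3 cm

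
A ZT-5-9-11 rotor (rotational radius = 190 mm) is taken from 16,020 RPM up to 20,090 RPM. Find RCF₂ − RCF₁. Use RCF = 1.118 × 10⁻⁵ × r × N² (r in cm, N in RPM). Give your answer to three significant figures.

r = 190 mm = 19.0 cm
RCF₁ = 1.118 × 10⁻⁵ × 19 × (16020)² = 1.118 × 10⁻⁵ × 19 × 256,640,400 ≈ 54,515.6 × g
RCF₂ = 1.118 × 10⁻⁵ × 19 × (20090)² = 1.118 × 10⁻⁵ × 19 × 403,608,100 ≈ 85,734.4 × g
Increase = 85,734.4 − 54,515.6 = 31,218.8

31200 × g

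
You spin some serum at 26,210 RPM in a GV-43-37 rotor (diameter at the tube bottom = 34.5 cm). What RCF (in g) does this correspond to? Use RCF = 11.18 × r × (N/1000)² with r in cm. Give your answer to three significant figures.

≈ 132000 g

r = 34.5 / 2 = 17.25 cm
RCF = 11.18 × 17.25 × (26.21)² = 11.18 × 17.25 × 686.9641 ≈ 132,484.5 × g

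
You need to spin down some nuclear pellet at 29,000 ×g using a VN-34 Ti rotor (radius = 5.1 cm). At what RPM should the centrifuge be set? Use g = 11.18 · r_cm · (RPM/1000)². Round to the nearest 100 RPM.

29,000 = 11.18 × 5.1 × (N/1000)²
(N/1000)² = 29,000 / 57.018 = 508.6113
N = 1000 × √508.6113 ≈ 22,552.4

22600 RPM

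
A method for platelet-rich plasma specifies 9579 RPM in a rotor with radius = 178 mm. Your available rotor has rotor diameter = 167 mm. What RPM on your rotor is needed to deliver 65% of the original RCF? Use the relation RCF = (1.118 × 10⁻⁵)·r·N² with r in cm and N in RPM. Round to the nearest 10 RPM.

≈ 11280 RPM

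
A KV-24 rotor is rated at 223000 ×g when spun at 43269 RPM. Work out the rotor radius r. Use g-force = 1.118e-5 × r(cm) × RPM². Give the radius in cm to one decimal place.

223000 = 1.118 × 10⁻⁵ × r × (43269)²
r = 223000 / (1.118 × 10⁻⁵ × 1,872,206,361) = 223000 / 20931.27 ≈ 10.654 cm

r ≈ 10.7 cm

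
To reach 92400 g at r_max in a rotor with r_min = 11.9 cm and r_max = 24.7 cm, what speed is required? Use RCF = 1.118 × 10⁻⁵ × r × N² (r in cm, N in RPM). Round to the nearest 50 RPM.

18300 RPM

Use r_max = 24.7 cm.
RCF = 1.118 × 10⁻⁵ × r × N²
92,400 = 1.118 × 10⁻⁵ × 24.7 × N²
N² = 92,400 / (27.6146 × 10⁻⁵) = 334,605,607
N ≈ √334,605,607 ≈ 18,292.2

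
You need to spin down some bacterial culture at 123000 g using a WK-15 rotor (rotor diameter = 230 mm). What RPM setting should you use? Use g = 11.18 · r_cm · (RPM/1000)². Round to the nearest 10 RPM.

r = 230 mm / 2 = 115 mm = 11.5 cm
123,000 = 11.18 × 11.5 × (N/1000)²
(N/1000)² = 123,000 / 128.57 = 956.6773
N = 1000 × √956.6773 ≈ 30,930.2

≈ 30930 RPM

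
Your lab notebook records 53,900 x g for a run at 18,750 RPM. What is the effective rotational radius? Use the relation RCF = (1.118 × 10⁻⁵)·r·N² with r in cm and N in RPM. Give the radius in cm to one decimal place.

53900 = 1.118 × 10⁻⁵ × r × (18750)²
r = 53900 / (1.118 × 10⁻⁵ × 351,562,500) = 53900 / 3930.469 ≈ 13.713 cm

r ≈ 13.7 cm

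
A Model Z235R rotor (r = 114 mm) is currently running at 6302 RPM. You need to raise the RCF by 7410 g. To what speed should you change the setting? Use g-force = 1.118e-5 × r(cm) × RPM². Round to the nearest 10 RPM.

r = 114 mm = 11.4 cm
Current RCF = 1.118 × 10⁻⁵ × 11.4 × (6302)² = 1.118 × 10⁻⁵ × 11.4 × 39,715,204 ≈ 5,061.8 × g
Target RCF = 5,061.8 + 7,410 = 12,471.8 × g
N² = 12,471.8 / (12.7452 × 10⁻⁵) = 97,854,879
N ≈ √97,854,879 ≈ 9,892.2

≈ 9890 RPM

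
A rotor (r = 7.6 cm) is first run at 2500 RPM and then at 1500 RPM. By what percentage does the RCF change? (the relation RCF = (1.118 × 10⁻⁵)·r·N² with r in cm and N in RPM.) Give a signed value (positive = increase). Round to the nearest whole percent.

RCF ∝ N², so the ratio is (1500/2500)² = (0.600000)² = 0.3600.
Change = 0.3600 − 1 = -0.6400 → -64.0%.

-64%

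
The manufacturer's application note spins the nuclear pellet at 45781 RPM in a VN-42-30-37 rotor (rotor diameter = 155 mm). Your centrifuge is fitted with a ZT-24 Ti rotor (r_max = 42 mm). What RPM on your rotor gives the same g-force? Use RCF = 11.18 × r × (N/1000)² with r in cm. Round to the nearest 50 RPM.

62200 RPM

Original rotor: r = 155 mm / 2 = 77.5 mm = 7.75 cm
RCF = 11.18 × r × (N/1000)²
RCF_original = 11.18 × 7.75 × (45.781)² = 11.18 × 7.75 × 2,095.899961 ≈ 181,599.3 × g
Your rotor: r = 42 mm = 4.2 cm
181,599.3 = 11.18 × 4.2 × (N/1000)²
(N/1000)² = 181,599.3 / 46.956 = 3867.435
N = 1000 × √3867.435 ≈ 62,188.7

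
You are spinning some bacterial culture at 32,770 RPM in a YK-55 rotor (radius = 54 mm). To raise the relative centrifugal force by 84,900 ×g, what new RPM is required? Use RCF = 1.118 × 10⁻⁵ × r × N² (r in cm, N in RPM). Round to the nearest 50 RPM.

r = 54 mm = 5.4 cm
Current RCF = 1.118 × 10⁻⁵ × 5.4 × (32770)² = 1.118 × 10⁻⁵ × 5.4 × 1,073,872,900 ≈ 64,831.9 × g
Target RCF = 64,831.9 + 84,900 = 149,731.9 × g
N² = 149,731.9 / (6.0372 × 10⁻⁵) = 2,480,154,707
N ≈ √2,480,154,707 ≈ 49,801.2

≈ 49800 RPM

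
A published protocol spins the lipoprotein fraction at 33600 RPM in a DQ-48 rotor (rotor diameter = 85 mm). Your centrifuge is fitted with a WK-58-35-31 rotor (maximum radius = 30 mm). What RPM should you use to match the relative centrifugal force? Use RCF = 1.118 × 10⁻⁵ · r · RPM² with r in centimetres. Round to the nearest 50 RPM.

Original rotor: r = 85 mm / 2 = 42.5 mm = 4.25 cm
RCF = 1.118 × 10⁻⁵ × r × N²
RCF_original = 1.118 × 10⁻⁵ × 4.25 × (33600)² = 1.118 × 10⁻⁵ × 4.25 × 1,128,960,000 ≈ 53,642.5 × g
Your rotor: r = 30 mm = 3.0 cm
53,642.5 = 1.118 × 10⁻⁵ × 3 × N²
N² = 53,642.5 / (3.354 × 10⁻⁵) = 1,599,358,974
N ≈ √1,599,358,974 ≈ 39,992.0

40000 RPM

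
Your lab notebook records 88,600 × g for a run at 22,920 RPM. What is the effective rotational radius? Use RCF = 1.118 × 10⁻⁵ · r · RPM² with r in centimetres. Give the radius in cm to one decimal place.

15.1 cm

88600 = 1.118 × 10⁻⁵ × r × (22920)²
r = 88600 / (1.118 × 10⁻⁵ × 525,326,400) = 88600 / 5873.149 ≈ 15.086 cm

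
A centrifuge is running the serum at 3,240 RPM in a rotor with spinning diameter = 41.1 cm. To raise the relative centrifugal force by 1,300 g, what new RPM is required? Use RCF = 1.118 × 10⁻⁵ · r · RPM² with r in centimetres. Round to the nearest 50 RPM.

4000 RPM

r = 41.1 / 2 = 20.55 cm
Current RCF = 1.118 × 10⁻⁵ × 20.55 × (3240)² = 1.118 × 10⁻⁵ × 20.55 × 10,497,600 ≈ 2,411.8 × g
Target RCF = 2,411.8 + 1,300 = 3,711.8 × g
N² = 3,711.8 / (22.9749 × 10⁻⁵) = 16,155,892
N ≈ √16,155,892 ≈ 4,019.4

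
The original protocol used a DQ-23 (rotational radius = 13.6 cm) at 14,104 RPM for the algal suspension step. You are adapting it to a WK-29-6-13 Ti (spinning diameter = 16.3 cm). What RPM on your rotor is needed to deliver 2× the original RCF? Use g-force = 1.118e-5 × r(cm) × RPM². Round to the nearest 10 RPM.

25770 RPM

RCF_original = 1.118 × 10⁻⁵ × 13.6 × (14104)² = 1.118 × 10⁻⁵ × 13.6 × 198,922,816 ≈ 30,245.8 × g
Target RCF = 2 × 30,245.8 ≈ 60,491.6 × g
Your rotor: r = 16.3 / 2 = 8.15 cm
60,491.6 = 1.118 × 10⁻⁵ × 8.15 × N²
N² = 60,491.6 / (9.1117 × 10⁻⁵) = 663,889,285
N ≈ √663,889,285 ≈ 25,766.0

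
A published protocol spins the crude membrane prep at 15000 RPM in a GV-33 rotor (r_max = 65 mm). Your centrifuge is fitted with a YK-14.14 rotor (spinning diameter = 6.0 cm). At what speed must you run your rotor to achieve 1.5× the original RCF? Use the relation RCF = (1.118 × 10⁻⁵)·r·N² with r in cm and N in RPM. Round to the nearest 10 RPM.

≈ 27040 RPM

Original rotor: r = 65 mm = 6.5 cm
RCF_original = 1.118 × 10⁻⁵ × 6.5 × (15000)² = 1.118 × 10⁻⁵ × 6.5 × 225,000,000 ≈ 16,350.8 × g
Target RCF = 1.5 × 16,350.8 ≈ 24,526.2 × g
Your rotor: r = 6.0 / 2 = 3 cm
24,526.2 = 1.118 × 10⁻⁵ × 3 × N²
N² = 24,526.2 / (3.354 × 10⁻⁵) = 731,252,236
N ≈ √731,252,236 ≈ 27,041.7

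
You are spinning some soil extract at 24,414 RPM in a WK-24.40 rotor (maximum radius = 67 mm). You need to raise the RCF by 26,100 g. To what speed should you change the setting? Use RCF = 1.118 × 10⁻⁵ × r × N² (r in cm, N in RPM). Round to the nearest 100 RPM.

r = 67 mm = 6.7 cm
Current RCF = 1.118 × 10⁻⁵ × 6.7 × (24414)² = 1.118 × 10⁻⁵ × 6.7 × 596,043,396 ≈ 44,647.2 × g
Target RCF = 44,647.2 + 26,100 = 70,747.2 × g
N² = 70,747.2 / (7.4906 × 10⁻⁵) = 944,479,748
N ≈ √944,479,748 ≈ 30,732.4

≈ 30700 RPM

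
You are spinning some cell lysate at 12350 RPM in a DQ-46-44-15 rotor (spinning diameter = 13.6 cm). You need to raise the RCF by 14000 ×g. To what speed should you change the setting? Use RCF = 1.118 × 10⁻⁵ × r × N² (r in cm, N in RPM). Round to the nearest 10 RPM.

≈ 18350 RPM

r = 13.6 / 2 = 6.8 cm
Current RCF = 1.118 × 10⁻⁵ × 6.8 × (12350)² = 1.118 × 10⁻⁵ × 6.8 × 152,522,500 ≈ 11,595.4 × g
Target RCF = 11,595.4 + 14,000 = 25,595.4 × g
N² = 25,595.4 / (7.6024 × 10⁻⁵) = 336,675,260
N ≈ √336,675,260 ≈ 18,348.7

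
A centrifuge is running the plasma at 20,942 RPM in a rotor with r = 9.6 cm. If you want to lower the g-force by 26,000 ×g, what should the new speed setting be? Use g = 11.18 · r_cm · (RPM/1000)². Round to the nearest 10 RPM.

Current RCF = 11.18 × 9.6 × (20.942)² = 11.18 × 9.6 × 438.567364 ≈ 47,070.6 × g
Target RCF = 47,070.6 − 26,000 = 21,070.6 × g
(N/1000)² = 21,070.6 / 107.328 = 196.3197
N = 1000 × √196.3197 ≈ 14,011.4

≈ 14010 RPM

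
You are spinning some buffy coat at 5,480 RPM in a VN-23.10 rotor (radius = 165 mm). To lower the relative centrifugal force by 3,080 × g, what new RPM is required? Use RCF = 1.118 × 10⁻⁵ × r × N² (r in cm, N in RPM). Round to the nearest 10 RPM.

≈ 3650 RPM

r = 165 mm = 16.5 cm
Current RCF = 1.118 × 10⁻⁵ × 16.5 × (5480)² = 1.118 × 10⁻⁵ × 16.5 × 30,030,400 ≈ 5,539.7 × g
Target RCF = 5,539.7 − 3,080 = 2,459.7 × g
N² = 2,459.7 / (18.447 × 10⁻⁵) = 13,333,875
N ≈ √13,333,875 ≈ 3,651.6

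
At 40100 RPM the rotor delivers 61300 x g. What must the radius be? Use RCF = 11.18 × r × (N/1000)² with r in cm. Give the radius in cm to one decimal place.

≈ 3.4 cm

RCF = 11.18 × r × (N/1000)²
61300 = 11.18 × r × (40.1)²
r = 61300 / (11.18 × 1608.01) = 61300 / 17977.55 ≈ 3.410 cm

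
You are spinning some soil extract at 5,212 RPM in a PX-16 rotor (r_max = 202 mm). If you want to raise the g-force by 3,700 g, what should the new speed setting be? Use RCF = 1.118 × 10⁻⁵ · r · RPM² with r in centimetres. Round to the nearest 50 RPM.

6600 RPM

r = 202 mm = 20.2 cm
Current RCF = 1.118 × 10⁻⁵ × 20.2 × (5212)² = 1.118 × 10⁻⁵ × 20.2 × 27,164,944 ≈ 6,134.8 × g
Target RCF = 6,134.8 + 3,700 = 9,834.8 × g
N² = 9,834.8 / (22.5836 × 10⁻⁵) = 43,548,416
N ≈ √43,548,416 ≈ 6,599.1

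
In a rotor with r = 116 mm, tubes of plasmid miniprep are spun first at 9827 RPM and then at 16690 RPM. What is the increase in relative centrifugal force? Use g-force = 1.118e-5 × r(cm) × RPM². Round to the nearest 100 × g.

r = 116 mm = 11.6 cm
RCF₁ = 1.118 × 10⁻⁵ × 11.6 × (9827)² = 1.118 × 10⁻⁵ × 11.6 × 96,569,929 ≈ 12,524 × g
RCF₂ = 1.118 × 10⁻⁵ × 11.6 × (16690)² = 1.118 × 10⁻⁵ × 11.6 × 278,556,100 ≈ 36,125.4 × g
Increase = 36,125.4 − 12,524 = 23,601.4

≈ 23600 × g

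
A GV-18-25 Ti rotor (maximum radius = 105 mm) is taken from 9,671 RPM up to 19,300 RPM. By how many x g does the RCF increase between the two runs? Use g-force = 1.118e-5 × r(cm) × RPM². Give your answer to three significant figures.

≈ 32700 x g

r = 105 mm = 10.5 cm
RCF₁ = 1.118 × 10⁻⁵ × 10.5 × (9671)² = 1.118 × 10⁻⁵ × 10.5 × 93,528,241 ≈ 10,979.3 × g
RCF₂ = 1.118 × 10⁻⁵ × 10.5 × (19300)² = 1.118 × 10⁻⁵ × 10.5 × 372,490,000 ≈ 43,726.6 × g
Increase = 43,726.6 − 10,979.3 = 32,747.3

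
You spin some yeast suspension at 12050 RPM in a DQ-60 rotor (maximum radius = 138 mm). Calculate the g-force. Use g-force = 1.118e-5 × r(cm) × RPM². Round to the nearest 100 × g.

22400 ×g

r = 138 mm = 13.8 cm
RCF = 1.118 × 10⁻⁵ × r × N²
RCF = 1.118 × 10⁻⁵ × 13.8 × (12050)² = 1.118 × 10⁻⁵ × 13.8 × 145,202,500 ≈ 22,402.4 × g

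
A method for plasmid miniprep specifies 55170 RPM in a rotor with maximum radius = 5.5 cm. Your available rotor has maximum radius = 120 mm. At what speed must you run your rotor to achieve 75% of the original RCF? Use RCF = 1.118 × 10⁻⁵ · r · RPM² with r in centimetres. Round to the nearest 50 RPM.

≈ 32350 RPM

RCF_original = 1.118 × 10⁻⁵ × 5.5 × (55170)² = 1.118 × 10⁻⁵ × 5.5 × 3,043,728,900 ≈ 187,158.9 × g
Target RCF = 0.75 × 187,158.9 ≈ 140,369.2 × g
Your rotor: r = 120 mm = 12.0 cm
140,369.2 = 1.118 × 10⁻⁵ × 12 × N²
N² = 140,369.2 / (13.416 × 10⁻⁵) = 1,046,282,051
N ≈ √1,046,282,051 ≈ 32,346.3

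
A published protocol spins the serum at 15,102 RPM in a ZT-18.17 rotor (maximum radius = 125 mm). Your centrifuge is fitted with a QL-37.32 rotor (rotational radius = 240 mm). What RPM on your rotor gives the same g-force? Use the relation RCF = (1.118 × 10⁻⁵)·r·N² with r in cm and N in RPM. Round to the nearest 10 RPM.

≈ 10900 RPM

Original rotor: r = 125 mm = 12.5 cm
RCF_original = 1.118 × 10⁻⁵ × 12.5 × (15102)² = 1.118 × 10⁻⁵ × 12.5 × 228,070,404 ≈ 31,872.8 × g
Your rotor: r = 240 mm = 24.0 cm
31,872.8 = 1.118 × 10⁻⁵ × 24 × N²
N² = 31,872.8 / (26.832 × 10⁻⁵) = 118,786,524
N ≈ √118,786,524 ≈ 10,898.9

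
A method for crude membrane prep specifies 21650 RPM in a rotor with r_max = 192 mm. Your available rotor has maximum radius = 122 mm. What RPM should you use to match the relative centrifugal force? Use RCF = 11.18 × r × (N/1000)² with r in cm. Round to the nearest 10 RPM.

≈ 27160 RPM

Original rotor: r = 192 mm = 19.2 cm
RCF = 11.18 × r × (N/1000)²
RCF_original = 11.18 × 19.2 × (21.65)² = 11.18 × 19.2 × 468.7225 ≈ 100,614.1 × g
Your rotor: r = 122 mm = 12.2 cm
100,614.1 = 11.18 × 12.2 × (N/1000)²
(N/1000)² = 100,614.1 / 136.396 = 737.6617
N = 1000 × √737.6617 ≈ 27,159.9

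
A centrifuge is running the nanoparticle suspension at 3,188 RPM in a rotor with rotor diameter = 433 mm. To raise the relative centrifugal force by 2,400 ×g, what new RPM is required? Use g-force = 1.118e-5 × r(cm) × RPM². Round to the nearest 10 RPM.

≈ 4480 RPM

r = 433 mm / 2 = 216.5 mm = 21.65 cm
Current RCF = 1.118 × 10⁻⁵ × 21.65 × (3188)² = 1.118 × 10⁻⁵ × 21.65 × 10,163,344 ≈ 2,460 × g
Target RCF = 2,460 + 2,400 = 4,860 × g
N² = 4,860 / (24.2047 × 10⁻⁵) = 20,078,745
N ≈ √20,078,745 ≈ 4,480.9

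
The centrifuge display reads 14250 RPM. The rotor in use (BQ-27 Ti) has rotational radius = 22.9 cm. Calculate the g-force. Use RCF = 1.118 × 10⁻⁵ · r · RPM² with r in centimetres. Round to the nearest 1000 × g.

≈ 52000 x g

RCF = 1.118 × 10⁻⁵ × r × N²
RCF = 1.118 × 10⁻⁵ × 22.9 × (14250)² = 1.118 × 10⁻⁵ × 22.9 × 203,062,500 ≈ 51,988.5 × g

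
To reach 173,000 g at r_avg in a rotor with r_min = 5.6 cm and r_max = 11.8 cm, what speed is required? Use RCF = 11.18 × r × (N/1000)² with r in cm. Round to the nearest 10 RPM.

r_avg = (5.6 + 11.8) / 2 = 8.7 cm
RCF = 11.18 × r × (N/1000)²
173,000 = 11.18 × 8.7 × (N/1000)²
(N/1000)² = 173,000 / 97.266 = 1778.628
N = 1000 × √1778.628 ≈ 42,173.8

N ≈ 42170 RPM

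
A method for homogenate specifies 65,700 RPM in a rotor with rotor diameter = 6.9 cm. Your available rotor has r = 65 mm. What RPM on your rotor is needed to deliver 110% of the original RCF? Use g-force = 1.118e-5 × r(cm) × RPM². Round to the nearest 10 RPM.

50200 RPM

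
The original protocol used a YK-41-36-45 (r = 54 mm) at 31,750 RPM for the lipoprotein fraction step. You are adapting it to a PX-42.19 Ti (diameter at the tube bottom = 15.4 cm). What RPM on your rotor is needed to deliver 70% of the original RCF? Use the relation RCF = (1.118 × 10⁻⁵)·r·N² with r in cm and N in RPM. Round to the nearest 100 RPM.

22200 RPM

Original rotor: r = 54 mm = 5.4 cm
RCF = 1.118 × 10⁻⁵ × r × N²
RCF_original = 1.118 × 10⁻⁵ × 5.4 × (31750)² = 1.118 × 10⁻⁵ × 5.4 × 1,008,062,500 ≈ 60,858.7 × g
Target RCF = 0.7 × 60,858.7 ≈ 42,601.1 × g
Your rotor: r = 15.4 / 2 = 7.7 cm
42,601.1 = 1.118 × 10⁻⁵ × 7.7 × N²
N² = 42,601.1 / (8.6086 × 10⁻⁵) = 494,866,761
N ≈ √494,866,761 ≈ 22,245.6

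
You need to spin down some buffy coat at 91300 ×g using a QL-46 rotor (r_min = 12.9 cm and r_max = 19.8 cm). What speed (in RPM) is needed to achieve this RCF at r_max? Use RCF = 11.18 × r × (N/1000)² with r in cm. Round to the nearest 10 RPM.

≈ 20310 RPM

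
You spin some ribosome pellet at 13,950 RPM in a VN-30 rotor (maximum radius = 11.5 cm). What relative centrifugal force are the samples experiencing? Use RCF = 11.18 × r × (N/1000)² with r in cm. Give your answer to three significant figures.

RCF = 11.18 × r × (N/1000)²
RCF = 11.18 × 11.5 × (13.95)² = 11.18 × 11.5 × 194.6025 ≈ 25,020 × g

RCF ≈ 25000 × g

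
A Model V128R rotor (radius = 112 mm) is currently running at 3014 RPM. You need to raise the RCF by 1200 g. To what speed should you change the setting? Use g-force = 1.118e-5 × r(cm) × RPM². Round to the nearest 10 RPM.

r = 112 mm = 11.2 cm
Current RCF = 1.118 × 10⁻⁵ × 11.2 × (3014)² = 1.118 × 10⁻⁵ × 11.2 × 9,084,196 ≈ 1,137.5 × g
Target RCF = 1,137.5 + 1,200 = 2,337.5 × g
N² = 2,337.5 / (12.5216 × 10⁻⁵) = 18,667,742
N ≈ √18,667,742 ≈ 4,320.6

N₂ ≈ 4320 RPM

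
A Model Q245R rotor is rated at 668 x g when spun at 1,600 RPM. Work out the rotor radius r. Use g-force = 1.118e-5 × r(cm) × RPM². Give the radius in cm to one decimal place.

r ≈ 23.3 cm

668 = 1.118 × 10⁻⁵ × r × (1600)²
r = 668 / (1.118 × 10⁻⁵ × 2,560,000) = 668 / 28.6208 ≈ 23.340 cm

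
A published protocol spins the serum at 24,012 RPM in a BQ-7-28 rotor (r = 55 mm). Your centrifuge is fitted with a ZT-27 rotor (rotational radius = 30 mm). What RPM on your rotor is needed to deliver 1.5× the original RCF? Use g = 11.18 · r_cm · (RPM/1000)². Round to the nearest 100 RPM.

39800 RPM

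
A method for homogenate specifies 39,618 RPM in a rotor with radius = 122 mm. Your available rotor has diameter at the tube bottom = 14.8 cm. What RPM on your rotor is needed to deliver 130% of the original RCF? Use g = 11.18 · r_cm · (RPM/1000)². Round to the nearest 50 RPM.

≈ 58000 RPM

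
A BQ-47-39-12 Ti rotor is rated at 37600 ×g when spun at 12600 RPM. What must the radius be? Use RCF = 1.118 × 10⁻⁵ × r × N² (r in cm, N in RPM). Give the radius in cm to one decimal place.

37600 = 1.118 × 10⁻⁵ × r × (12600)²
r = 37600 / (1.118 × 10⁻⁵ × 158,760,000) = 37600 / 1774.937 ≈ 21.184 cm

21.2 cm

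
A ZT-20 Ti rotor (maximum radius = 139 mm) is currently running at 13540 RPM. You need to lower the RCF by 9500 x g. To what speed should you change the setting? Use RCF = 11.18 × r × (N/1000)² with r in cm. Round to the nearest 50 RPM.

N₂ ≈ 11050 RPM

r = 139 mm = 13.9 cm
Current RCF = 11.18 × 13.9 × (13.54)² = 11.18 × 13.9 × 183.3316 ≈ 28,490.1 × g
Target RCF = 28,490.1 − 9,500 = 18,990.1 × g
(N/1000)² = 18,990.1 / 155.402 = 122.1998
N = 1000 × √122.1998 ≈ 11,054.4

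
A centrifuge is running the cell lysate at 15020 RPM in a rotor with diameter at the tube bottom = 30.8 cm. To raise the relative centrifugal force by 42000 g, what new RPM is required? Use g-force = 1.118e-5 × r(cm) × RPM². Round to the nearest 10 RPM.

≈ 21670 RPM

r = 30.8 / 2 = 15.4 cm
Current RCF = 1.118 × 10⁻⁵ × 15.4 × (15020)² = 1.118 × 10⁻⁵ × 15.4 × 225,600,400 ≈ 38,842.1 × g
Target RCF = 38,842.1 + 42,000 = 80,842.1 × g
N² = 80,842.1 / (17.2172 × 10⁻⁵) = 469,542,667
N ≈ √469,542,667 ≈ 21,668.9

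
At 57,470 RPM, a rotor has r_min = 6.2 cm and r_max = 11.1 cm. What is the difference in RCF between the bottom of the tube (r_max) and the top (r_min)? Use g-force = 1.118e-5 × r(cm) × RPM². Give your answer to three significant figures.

181000 × g

RCF_max = 1.118 × 10⁻⁵ × 11.1 × (57470)² = 1.118 × 10⁻⁵ × 11.1 × 3,302,800,900 ≈ 409,871 × g
RCF_min = 1.118 × 10⁻⁵ × 6.2 × (57470)² = 1.118 × 10⁻⁵ × 6.2 × 3,302,800,900 ≈ 228,936.9 × g
ΔRCF = 409,871 − 228,936.9 = 180,934.1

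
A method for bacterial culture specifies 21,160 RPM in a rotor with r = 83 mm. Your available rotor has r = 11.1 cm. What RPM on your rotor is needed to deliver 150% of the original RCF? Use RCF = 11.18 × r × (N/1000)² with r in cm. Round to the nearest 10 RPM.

Original rotor: r = 83 mm = 8.3 cm
RCF_original = 11.18 × 8.3 × (21.16)² = 11.18 × 8.3 × 447.7456 ≈ 41,548.1 × g
Target RCF = 1.5 × 41,548.1 ≈ 62,322.1 × g
62,322.1 = 11.18 × 11.1 × (N/1000)²
(N/1000)² = 62,322.1 / 124.098 = 502.2007
N = 1000 × √502.2007 ≈ 22,409.8

22410 RPM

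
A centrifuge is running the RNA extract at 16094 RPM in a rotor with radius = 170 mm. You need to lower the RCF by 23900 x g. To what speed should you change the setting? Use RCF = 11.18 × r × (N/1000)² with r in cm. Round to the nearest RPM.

r = 170 mm = 17.0 cm
Current RCF = 11.18 × 17 × (16.094)² = 11.18 × 17 × 259.016836 ≈ 49,228.7 × g
Target RCF = 49,228.7 − 23,900 = 25,328.7 × g
(N/1000)² = 25,328.7 / 190.06 = 133.2669
N = 1000 × √133.2669 ≈ 11,544.1

11544 RPM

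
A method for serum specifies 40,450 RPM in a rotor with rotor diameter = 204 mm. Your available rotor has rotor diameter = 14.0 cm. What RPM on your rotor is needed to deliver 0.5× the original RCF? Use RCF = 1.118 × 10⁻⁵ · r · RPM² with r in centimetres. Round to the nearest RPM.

Original rotor: r = 204 mm / 2 = 102 mm = 10.2 cm
RCF_original = 1.118 × 10⁻⁵ × 10.2 × (40450)² = 1.118 × 10⁻⁵ × 10.2 × 1,636,202,500 ≈ 186,586 × g
Target RCF = 0.5 × 186,586 ≈ 93,293 × g
Your rotor: r = 14.0 / 2 = 7 cm
93,293 = 1.118 × 10⁻⁵ × 7 × N²
N² = 93,293 / (7.826 × 10⁻⁵) = 1,192,090,468
N ≈ √1,192,090,468 ≈ 34,526.7

34527 RPM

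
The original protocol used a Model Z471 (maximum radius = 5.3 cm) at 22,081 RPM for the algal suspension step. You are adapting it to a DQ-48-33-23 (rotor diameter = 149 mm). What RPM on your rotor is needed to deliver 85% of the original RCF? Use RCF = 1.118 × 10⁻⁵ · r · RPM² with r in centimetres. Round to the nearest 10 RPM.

RCF = 1.118 × 10⁻⁵ × r × N²
RCF_original = 1.118 × 10⁻⁵ × 5.3 × (22081)² = 1.118 × 10⁻⁵ × 5.3 × 487,570,561 ≈ 28,890.5 × g
Target RCF = 0.85 × 28,890.5 ≈ 24,556.9 × g
Your rotor: r = 149 mm / 2 = 74.5 mm = 7.45 cm
24,556.9 = 1.118 × 10⁻⁵ × 7.45 × N²
N² = 24,556.9 / (8.3291 × 10⁻⁵) = 294,832,575
N ≈ √294,832,575 ≈ 17,170.7

≈ 17170 RPM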